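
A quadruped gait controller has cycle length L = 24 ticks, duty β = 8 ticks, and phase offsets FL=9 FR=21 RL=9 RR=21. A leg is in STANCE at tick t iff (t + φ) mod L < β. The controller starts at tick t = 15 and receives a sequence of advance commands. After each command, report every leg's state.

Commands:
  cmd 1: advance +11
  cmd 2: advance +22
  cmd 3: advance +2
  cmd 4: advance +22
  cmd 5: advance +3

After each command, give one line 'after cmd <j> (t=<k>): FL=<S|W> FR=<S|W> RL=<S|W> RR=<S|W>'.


after cmd 1 (t=26): FL=W FR=W RL=W RR=W
after cmd 2 (t=48): FL=W FR=W RL=W RR=W
after cmd 3 (t=50): FL=W FR=W RL=W RR=W
after cmd 4 (t=72): FL=W FR=W RL=W RR=W
after cmd 5 (t=75): FL=W FR=S RL=W RR=S

start t=15: FL=S FR=W RL=S RR=W
cmd 1: advance +11 → t=26, phase=(11,23,11,23) → FL=W FR=W RL=W RR=W
cmd 2: advance +22 → t=48, phase=(9,21,9,21) → FL=W FR=W RL=W RR=W
cmd 3: advance +2 → t=50, phase=(11,23,11,23) → FL=W FR=W RL=W RR=W
cmd 4: advance +22 → t=72, phase=(9,21,9,21) → FL=W FR=W RL=W RR=W
cmd 5: advance +3 → t=75, phase=(12,0,12,0) → FL=W FR=S RL=W RR=S


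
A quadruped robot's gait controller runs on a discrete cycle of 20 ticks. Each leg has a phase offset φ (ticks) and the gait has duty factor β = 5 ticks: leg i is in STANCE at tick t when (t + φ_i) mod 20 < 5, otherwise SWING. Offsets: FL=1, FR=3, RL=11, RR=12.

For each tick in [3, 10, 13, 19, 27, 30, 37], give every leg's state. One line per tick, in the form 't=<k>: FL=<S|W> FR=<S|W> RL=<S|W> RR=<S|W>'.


t=3: FL=S FR=W RL=W RR=W
t=10: FL=W FR=W RL=S RR=S
t=13: FL=W FR=W RL=S RR=W
t=19: FL=S FR=S RL=W RR=W
t=27: FL=W FR=W RL=W RR=W
t=30: FL=W FR=W RL=S RR=S
t=37: FL=W FR=S RL=W RR=W

t=3: phase=(4,6,14,15) vs β=5 → FL=S FR=W RL=W RR=W
t=10: phase=(11,13,1,2) vs β=5 → FL=W FR=W RL=S RR=S
t=13: phase=(14,16,4,5) vs β=5 → FL=W FR=W RL=S RR=W
t=19: phase=(0,2,10,11) vs β=5 → FL=S FR=S RL=W RR=W
t=27: phase=(8,10,18,19) vs β=5 → FL=W FR=W RL=W RR=W
t=30: phase=(11,13,1,2) vs β=5 → FL=W FR=W RL=S RR=S
t=37: phase=(18,0,8,9) vs β=5 → FL=W FR=S RL=W RR=W


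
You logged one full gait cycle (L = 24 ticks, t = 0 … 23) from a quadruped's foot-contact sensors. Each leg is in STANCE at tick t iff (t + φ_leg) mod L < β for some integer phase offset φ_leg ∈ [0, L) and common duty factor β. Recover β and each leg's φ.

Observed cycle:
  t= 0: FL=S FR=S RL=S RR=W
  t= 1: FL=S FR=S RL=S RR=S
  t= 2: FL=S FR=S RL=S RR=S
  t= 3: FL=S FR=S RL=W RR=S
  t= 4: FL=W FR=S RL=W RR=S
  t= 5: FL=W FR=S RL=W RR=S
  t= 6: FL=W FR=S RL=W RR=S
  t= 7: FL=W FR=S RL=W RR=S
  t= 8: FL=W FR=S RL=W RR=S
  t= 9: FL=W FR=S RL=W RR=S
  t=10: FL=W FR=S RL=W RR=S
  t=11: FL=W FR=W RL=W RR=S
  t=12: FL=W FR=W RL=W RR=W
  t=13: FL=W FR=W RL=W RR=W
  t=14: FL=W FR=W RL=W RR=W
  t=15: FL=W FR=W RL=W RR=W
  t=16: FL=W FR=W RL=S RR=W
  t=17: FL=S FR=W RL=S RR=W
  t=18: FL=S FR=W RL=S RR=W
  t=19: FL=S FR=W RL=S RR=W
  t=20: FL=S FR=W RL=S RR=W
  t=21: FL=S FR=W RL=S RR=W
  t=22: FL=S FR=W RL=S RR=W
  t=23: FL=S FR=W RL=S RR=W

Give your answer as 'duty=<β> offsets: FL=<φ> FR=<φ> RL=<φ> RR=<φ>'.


duty β = stance ticks per leg = 11
FL: stance ticks = 11; W→S at t=17 → φ=7
FR: stance ticks = 11; W→S at t=0 → φ=0
RL: stance ticks = 11; W→S at t=16 → φ=8
RR: stance ticks = 11; W→S at t=1 → φ=23

duty=11 offsets: FL=7 FR=0 RL=8 RR=23


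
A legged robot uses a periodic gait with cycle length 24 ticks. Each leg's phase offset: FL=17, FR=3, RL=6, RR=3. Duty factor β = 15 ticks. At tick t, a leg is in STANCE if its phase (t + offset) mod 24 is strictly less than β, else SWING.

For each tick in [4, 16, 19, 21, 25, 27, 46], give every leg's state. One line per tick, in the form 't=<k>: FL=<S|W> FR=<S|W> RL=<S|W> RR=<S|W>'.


t=4: phase=(21,7,10,7) vs β=15 → FL=W FR=S RL=S RR=S
t=16: phase=(9,19,22,19) vs β=15 → FL=S FR=W RL=W RR=W
t=19: phase=(12,22,1,22) vs β=15 → FL=S FR=W RL=S RR=W
t=21: phase=(14,0,3,0) vs β=15 → FL=S FR=S RL=S RR=S
t=25: phase=(18,4,7,4) vs β=15 → FL=W FR=S RL=S RR=S
t=27: phase=(20,6,9,6) vs β=15 → FL=W FR=S RL=S RR=S
t=46: phase=(15,1,4,1) vs β=15 → FL=W FR=S RL=S RR=S

t=4: FL=W FR=S RL=S RR=S
t=16: FL=S FR=W RL=W RR=W
t=19: FL=S FR=W RL=S RR=W
t=21: FL=S FR=S RL=S RR=S
t=25: FL=W FR=S RL=S RR=S
t=27: FL=W FR=S RL=S RR=S
t=46: FL=W FR=S RL=S RR=S


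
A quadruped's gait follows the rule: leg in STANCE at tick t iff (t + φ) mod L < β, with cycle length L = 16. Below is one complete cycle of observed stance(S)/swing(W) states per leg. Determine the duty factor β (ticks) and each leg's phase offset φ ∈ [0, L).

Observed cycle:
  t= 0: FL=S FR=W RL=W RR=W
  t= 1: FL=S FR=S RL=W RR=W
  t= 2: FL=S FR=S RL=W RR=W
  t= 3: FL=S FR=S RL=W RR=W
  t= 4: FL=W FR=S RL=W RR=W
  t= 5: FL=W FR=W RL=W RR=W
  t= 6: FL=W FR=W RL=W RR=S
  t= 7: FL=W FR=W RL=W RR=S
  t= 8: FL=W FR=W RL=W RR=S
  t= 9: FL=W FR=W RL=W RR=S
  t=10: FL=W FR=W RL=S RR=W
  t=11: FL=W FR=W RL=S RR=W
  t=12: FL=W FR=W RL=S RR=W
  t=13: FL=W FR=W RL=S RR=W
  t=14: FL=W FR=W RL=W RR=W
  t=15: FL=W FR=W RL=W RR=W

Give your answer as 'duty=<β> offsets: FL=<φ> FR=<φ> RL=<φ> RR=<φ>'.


duty=4 offsets: FL=0 FR=15 RL=6 RR=10

duty β = stance ticks per leg = 4
FL: stance ticks = 4; W→S at t=0 → φ=0
FR: stance ticks = 4; W→S at t=1 → φ=15
RL: stance ticks = 4; W→S at t=10 → φ=6
RR: stance ticks = 4; W→S at t=6 → φ=10


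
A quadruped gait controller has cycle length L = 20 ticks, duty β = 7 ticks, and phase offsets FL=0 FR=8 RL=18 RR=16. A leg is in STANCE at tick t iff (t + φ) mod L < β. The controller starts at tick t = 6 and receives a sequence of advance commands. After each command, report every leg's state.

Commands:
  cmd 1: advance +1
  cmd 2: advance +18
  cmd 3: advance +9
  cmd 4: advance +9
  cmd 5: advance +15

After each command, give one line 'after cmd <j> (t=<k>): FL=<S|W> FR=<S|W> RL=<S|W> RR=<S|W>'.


start t=6: FL=S FR=W RL=S RR=S
cmd 1: advance +1 → t=7, phase=(7,15,5,3) → FL=W FR=W RL=S RR=S
cmd 2: advance +18 → t=25, phase=(5,13,3,1) → FL=S FR=W RL=S RR=S
cmd 3: advance +9 → t=34, phase=(14,2,12,10) → FL=W FR=S RL=W RR=W
cmd 4: advance +9 → t=43, phase=(3,11,1,19) → FL=S FR=W RL=S RR=W
cmd 5: advance +15 → t=58, phase=(18,6,16,14) → FL=W FR=S RL=W RR=W

after cmd 1 (t=7): FL=W FR=W RL=S RR=S
after cmd 2 (t=25): FL=S FR=W RL=S RR=S
after cmd 3 (t=34): FL=W FR=S RL=W RR=W
after cmd 4 (t=43): FL=S FR=W RL=S RR=W
after cmd 5 (t=58): FL=W FR=S RL=W RR=W


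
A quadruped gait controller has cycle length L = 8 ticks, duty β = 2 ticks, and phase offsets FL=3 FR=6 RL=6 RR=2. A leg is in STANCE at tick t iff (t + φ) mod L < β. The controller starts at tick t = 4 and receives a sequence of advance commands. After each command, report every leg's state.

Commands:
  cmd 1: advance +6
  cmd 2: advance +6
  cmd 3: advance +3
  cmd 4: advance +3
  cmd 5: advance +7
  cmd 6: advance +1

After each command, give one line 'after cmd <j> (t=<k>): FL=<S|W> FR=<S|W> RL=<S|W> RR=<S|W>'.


after cmd 1 (t=10): FL=W FR=S RL=S RR=W
after cmd 2 (t=16): FL=W FR=W RL=W RR=W
after cmd 3 (t=19): FL=W FR=S RL=S RR=W
after cmd 4 (t=22): FL=S FR=W RL=W RR=S
after cmd 5 (t=29): FL=S FR=W RL=W RR=W
after cmd 6 (t=30): FL=S FR=W RL=W RR=S

start t=4: FL=W FR=W RL=W RR=W
cmd 1: advance +6 → t=10, phase=(5,0,0,4) → FL=W FR=S RL=S RR=W
cmd 2: advance +6 → t=16, phase=(3,6,6,2) → FL=W FR=W RL=W RR=W
cmd 3: advance +3 → t=19, phase=(6,1,1,5) → FL=W FR=S RL=S RR=W
cmd 4: advance +3 → t=22, phase=(1,4,4,0) → FL=S FR=W RL=W RR=S
cmd 5: advance +7 → t=29, phase=(0,3,3,7) → FL=S FR=W RL=W RR=W
cmd 6: advance +1 → t=30, phase=(1,4,4,0) → FL=S FR=W RL=W RR=S


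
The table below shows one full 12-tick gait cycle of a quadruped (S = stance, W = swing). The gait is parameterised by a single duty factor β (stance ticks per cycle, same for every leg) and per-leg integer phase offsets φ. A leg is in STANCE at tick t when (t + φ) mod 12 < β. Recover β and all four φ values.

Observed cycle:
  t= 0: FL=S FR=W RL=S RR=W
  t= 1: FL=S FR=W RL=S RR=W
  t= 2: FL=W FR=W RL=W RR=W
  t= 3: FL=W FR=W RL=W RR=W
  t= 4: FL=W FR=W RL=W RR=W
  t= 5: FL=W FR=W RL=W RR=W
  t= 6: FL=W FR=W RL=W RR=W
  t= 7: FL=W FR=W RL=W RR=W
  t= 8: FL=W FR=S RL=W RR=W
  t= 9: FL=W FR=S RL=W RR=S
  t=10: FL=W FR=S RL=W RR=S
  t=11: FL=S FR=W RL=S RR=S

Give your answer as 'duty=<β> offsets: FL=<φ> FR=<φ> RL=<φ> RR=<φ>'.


duty β = stance ticks per leg = 3
FL: stance ticks = 3; W→S at t=11 → φ=1
FR: stance ticks = 3; W→S at t=8 → φ=4
RL: stance ticks = 3; W→S at t=11 → φ=1
RR: stance ticks = 3; W→S at t=9 → φ=3

duty=3 offsets: FL=1 FR=4 RL=1 RR=3


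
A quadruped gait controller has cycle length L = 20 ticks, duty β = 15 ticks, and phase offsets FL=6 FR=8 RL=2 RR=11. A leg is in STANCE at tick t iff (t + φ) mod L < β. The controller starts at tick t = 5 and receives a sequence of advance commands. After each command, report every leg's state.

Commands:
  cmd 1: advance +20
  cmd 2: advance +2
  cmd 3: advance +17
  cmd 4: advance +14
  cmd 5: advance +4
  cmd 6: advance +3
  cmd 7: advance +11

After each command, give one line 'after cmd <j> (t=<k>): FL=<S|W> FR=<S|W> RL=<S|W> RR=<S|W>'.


after cmd 1 (t=25): FL=S FR=S RL=S RR=W
after cmd 2 (t=27): FL=S FR=W RL=S RR=W
after cmd 3 (t=44): FL=S FR=S RL=S RR=W
after cmd 4 (t=58): FL=S FR=S RL=S RR=S
after cmd 5 (t=62): FL=S FR=S RL=S RR=S
after cmd 6 (t=65): FL=S FR=S RL=S RR=W
after cmd 7 (t=76): FL=S FR=S RL=W RR=S

start t=5: FL=S FR=S RL=S RR=W
cmd 1: advance +20 → t=25, phase=(11,13,7,16) → FL=S FR=S RL=S RR=W
cmd 2: advance +2 → t=27, phase=(13,15,9,18) → FL=S FR=W RL=S RR=W
cmd 3: advance +17 → t=44, phase=(10,12,6,15) → FL=S FR=S RL=S RR=W
cmd 4: advance +14 → t=58, phase=(4,6,0,9) → FL=S FR=S RL=S RR=S
cmd 5: advance +4 → t=62, phase=(8,10,4,13) → FL=S FR=S RL=S RR=S
cmd 6: advance +3 → t=65, phase=(11,13,7,16) → FL=S FR=S RL=S RR=W
cmd 7: advance +11 → t=76, phase=(2,4,18,7) → FL=S FR=S RL=W RR=S


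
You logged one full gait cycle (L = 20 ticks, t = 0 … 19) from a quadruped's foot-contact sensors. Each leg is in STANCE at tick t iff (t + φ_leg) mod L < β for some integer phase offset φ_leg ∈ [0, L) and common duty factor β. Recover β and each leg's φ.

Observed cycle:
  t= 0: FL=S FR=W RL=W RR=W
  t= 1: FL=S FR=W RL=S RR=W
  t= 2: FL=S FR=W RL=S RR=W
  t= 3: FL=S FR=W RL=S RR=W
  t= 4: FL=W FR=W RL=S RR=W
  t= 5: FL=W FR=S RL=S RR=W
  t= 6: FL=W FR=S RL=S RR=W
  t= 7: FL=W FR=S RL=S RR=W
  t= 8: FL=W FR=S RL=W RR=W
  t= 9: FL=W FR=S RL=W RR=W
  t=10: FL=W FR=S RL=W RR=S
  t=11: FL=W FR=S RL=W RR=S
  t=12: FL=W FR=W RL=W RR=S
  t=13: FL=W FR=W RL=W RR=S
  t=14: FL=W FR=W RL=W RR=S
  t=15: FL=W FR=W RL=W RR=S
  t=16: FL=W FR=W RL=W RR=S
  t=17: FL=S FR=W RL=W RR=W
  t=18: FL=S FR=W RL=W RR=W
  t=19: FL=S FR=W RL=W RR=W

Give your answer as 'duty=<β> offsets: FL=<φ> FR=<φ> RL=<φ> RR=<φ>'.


duty β = stance ticks per leg = 7
FL: stance ticks = 7; W→S at t=17 → φ=3
FR: stance ticks = 7; W→S at t=5 → φ=15
RL: stance ticks = 7; W→S at t=1 → φ=19
RR: stance ticks = 7; W→S at t=10 → φ=10

duty=7 offsets: FL=3 FR=15 RL=19 RR=10


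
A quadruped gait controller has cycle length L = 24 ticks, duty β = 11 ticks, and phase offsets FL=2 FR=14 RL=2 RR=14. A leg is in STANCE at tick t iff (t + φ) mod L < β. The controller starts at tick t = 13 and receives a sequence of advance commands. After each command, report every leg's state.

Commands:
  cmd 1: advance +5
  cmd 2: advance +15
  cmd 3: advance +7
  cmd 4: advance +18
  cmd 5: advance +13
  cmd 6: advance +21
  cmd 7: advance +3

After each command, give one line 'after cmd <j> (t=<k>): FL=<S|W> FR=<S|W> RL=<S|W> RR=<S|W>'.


after cmd 1 (t=18): FL=W FR=S RL=W RR=S
after cmd 2 (t=33): FL=W FR=W RL=W RR=W
after cmd 3 (t=40): FL=W FR=S RL=W RR=S
after cmd 4 (t=58): FL=W FR=S RL=W RR=S
after cmd 5 (t=71): FL=S FR=W RL=S RR=W
after cmd 6 (t=92): FL=W FR=S RL=W RR=S
after cmd 7 (t=95): FL=S FR=W RL=S RR=W

start t=13: FL=W FR=S RL=W RR=S
cmd 1: advance +5 → t=18, phase=(20,8,20,8) → FL=W FR=S RL=W RR=S
cmd 2: advance +15 → t=33, phase=(11,23,11,23) → FL=W FR=W RL=W RR=W
cmd 3: advance +7 → t=40, phase=(18,6,18,6) → FL=W FR=S RL=W RR=S
cmd 4: advance +18 → t=58, phase=(12,0,12,0) → FL=W FR=S RL=W RR=S
cmd 5: advance +13 → t=71, phase=(1,13,1,13) → FL=S FR=W RL=S RR=W
cmd 6: advance +21 → t=92, phase=(22,10,22,10) → FL=W FR=S RL=W RR=S
cmd 7: advance +3 → t=95, phase=(1,13,1,13) → FL=S FR=W RL=S RR=W


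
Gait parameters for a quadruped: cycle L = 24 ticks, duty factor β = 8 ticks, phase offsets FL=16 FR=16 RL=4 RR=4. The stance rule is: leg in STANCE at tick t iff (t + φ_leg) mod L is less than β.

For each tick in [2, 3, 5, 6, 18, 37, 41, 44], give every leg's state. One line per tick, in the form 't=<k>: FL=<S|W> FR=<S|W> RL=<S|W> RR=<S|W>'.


t=2: FL=W FR=W RL=S RR=S
t=3: FL=W FR=W RL=S RR=S
t=5: FL=W FR=W RL=W RR=W
t=6: FL=W FR=W RL=W RR=W
t=18: FL=W FR=W RL=W RR=W
t=37: FL=S FR=S RL=W RR=W
t=41: FL=W FR=W RL=W RR=W
t=44: FL=W FR=W RL=S RR=S

t=2: phase=(18,18,6,6) vs β=8 → FL=W FR=W RL=S RR=S
t=3: phase=(19,19,7,7) vs β=8 → FL=W FR=W RL=S RR=S
t=5: phase=(21,21,9,9) vs β=8 → FL=W FR=W RL=W RR=W
t=6: phase=(22,22,10,10) vs β=8 → FL=W FR=W RL=W RR=W
t=18: phase=(10,10,22,22) vs β=8 → FL=W FR=W RL=W RR=W
t=37: phase=(5,5,17,17) vs β=8 → FL=S FR=S RL=W RR=W
t=41: phase=(9,9,21,21) vs β=8 → FL=W FR=W RL=W RR=W
t=44: phase=(12,12,0,0) vs β=8 → FL=W FR=W RL=S RR=S


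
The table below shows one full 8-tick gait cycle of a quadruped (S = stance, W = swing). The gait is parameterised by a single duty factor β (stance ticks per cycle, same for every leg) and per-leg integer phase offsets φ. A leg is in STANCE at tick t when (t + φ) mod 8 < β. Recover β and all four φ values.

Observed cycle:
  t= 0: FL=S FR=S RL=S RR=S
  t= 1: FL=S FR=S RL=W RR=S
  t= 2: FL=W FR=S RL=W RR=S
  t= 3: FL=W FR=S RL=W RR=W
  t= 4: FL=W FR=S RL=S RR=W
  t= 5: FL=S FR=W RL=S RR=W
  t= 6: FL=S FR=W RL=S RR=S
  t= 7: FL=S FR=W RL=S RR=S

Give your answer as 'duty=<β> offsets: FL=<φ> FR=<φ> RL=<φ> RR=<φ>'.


duty β = stance ticks per leg = 5
FL: stance ticks = 5; W→S at t=5 → φ=3
FR: stance ticks = 5; W→S at t=0 → φ=0
RL: stance ticks = 5; W→S at t=4 → φ=4
RR: stance ticks = 5; W→S at t=6 → φ=2

duty=5 offsets: FL=3 FR=0 RL=4 RR=2


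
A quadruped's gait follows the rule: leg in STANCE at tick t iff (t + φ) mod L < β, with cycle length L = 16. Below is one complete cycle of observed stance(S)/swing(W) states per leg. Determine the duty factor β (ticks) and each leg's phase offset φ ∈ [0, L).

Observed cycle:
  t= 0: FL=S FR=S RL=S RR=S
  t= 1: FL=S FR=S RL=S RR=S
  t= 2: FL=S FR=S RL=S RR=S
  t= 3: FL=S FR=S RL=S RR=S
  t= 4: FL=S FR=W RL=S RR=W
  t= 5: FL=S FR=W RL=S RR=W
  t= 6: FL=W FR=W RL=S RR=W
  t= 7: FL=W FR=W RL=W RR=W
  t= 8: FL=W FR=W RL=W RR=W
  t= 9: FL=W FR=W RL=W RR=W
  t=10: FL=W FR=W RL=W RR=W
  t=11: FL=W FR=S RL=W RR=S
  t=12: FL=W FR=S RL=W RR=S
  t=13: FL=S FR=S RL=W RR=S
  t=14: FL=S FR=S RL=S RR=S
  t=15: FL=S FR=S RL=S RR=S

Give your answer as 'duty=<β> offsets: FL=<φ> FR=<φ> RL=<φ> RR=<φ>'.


duty β = stance ticks per leg = 9
FL: stance ticks = 9; W→S at t=13 → φ=3
FR: stance ticks = 9; W→S at t=11 → φ=5
RL: stance ticks = 9; W→S at t=14 → φ=2
RR: stance ticks = 9; W→S at t=11 → φ=5

duty=9 offsets: FL=3 FR=5 RL=2 RR=5


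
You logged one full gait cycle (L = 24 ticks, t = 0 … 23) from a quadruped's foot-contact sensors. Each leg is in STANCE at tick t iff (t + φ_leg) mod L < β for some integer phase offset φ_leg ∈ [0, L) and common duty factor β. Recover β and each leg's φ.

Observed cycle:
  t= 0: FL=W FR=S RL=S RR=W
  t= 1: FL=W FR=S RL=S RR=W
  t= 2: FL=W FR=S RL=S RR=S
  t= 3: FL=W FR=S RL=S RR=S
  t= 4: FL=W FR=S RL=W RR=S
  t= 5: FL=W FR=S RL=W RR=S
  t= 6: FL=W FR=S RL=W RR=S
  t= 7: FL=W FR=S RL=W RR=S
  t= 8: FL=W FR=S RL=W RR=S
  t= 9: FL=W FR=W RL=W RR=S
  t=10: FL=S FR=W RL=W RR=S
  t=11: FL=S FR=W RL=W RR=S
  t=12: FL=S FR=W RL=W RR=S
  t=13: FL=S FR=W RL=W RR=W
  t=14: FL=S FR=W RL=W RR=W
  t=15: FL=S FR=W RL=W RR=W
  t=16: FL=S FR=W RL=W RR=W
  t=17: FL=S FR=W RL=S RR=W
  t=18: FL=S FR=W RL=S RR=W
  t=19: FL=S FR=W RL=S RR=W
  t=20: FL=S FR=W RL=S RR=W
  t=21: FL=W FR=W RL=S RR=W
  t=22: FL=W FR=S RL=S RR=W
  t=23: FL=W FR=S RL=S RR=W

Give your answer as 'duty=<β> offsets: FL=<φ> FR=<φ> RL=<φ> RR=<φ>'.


duty β = stance ticks per leg = 11
FL: stance ticks = 11; W→S at t=10 → φ=14
FR: stance ticks = 11; W→S at t=22 → φ=2
RL: stance ticks = 11; W→S at t=17 → φ=7
RR: stance ticks = 11; W→S at t=2 → φ=22

duty=11 offsets: FL=14 FR=2 RL=7 RR=22


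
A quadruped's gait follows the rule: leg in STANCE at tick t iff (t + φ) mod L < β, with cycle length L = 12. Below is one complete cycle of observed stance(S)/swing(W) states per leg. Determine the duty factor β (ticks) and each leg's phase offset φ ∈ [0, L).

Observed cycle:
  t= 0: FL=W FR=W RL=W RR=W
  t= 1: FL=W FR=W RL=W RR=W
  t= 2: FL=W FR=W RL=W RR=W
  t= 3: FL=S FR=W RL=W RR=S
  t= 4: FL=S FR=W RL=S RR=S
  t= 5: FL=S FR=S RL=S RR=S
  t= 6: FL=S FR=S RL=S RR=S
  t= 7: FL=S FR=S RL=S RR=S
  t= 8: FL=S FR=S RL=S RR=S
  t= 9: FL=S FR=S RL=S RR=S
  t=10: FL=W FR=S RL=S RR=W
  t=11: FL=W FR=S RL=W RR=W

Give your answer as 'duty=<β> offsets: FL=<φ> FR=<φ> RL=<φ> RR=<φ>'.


duty=7 offsets: FL=9 FR=7 RL=8 RR=9

duty β = stance ticks per leg = 7
FL: stance ticks = 7; W→S at t=3 → φ=9
FR: stance ticks = 7; W→S at t=5 → φ=7
RL: stance ticks = 7; W→S at t=4 → φ=8
RR: stance ticks = 7; W→S at t=3 → φ=9


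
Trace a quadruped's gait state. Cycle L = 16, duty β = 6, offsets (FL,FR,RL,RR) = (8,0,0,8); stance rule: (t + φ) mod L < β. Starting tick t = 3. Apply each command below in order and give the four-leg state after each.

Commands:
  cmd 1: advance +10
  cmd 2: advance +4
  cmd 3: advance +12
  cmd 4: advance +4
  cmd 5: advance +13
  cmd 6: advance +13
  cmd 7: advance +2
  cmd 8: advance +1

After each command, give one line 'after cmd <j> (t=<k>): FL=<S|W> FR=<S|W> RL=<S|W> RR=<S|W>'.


start t=3: FL=W FR=S RL=S RR=W
cmd 1: advance +10 → t=13, phase=(5,13,13,5) → FL=S FR=W RL=W RR=S
cmd 2: advance +4 → t=17, phase=(9,1,1,9) → FL=W FR=S RL=S RR=W
cmd 3: advance +12 → t=29, phase=(5,13,13,5) → FL=S FR=W RL=W RR=S
cmd 4: advance +4 → t=33, phase=(9,1,1,9) → FL=W FR=S RL=S RR=W
cmd 5: advance +13 → t=46, phase=(6,14,14,6) → FL=W FR=W RL=W RR=W
cmd 6: advance +13 → t=59, phase=(3,11,11,3) → FL=S FR=W RL=W RR=S
cmd 7: advance +2 → t=61, phase=(5,13,13,5) → FL=S FR=W RL=W RR=S
cmd 8: advance +1 → t=62, phase=(6,14,14,6) → FL=W FR=W RL=W RR=W

after cmd 1 (t=13): FL=S FR=W RL=W RR=S
after cmd 2 (t=17): FL=W FR=S RL=S RR=W
after cmd 3 (t=29): FL=S FR=W RL=W RR=S
after cmd 4 (t=33): FL=W FR=S RL=S RR=W
after cmd 5 (t=46): FL=W FR=W RL=W RR=W
after cmd 6 (t=59): FL=S FR=W RL=W RR=S
after cmd 7 (t=61): FL=S FR=W RL=W RR=S
after cmd 8 (t=62): FL=W FR=W RL=W RR=W


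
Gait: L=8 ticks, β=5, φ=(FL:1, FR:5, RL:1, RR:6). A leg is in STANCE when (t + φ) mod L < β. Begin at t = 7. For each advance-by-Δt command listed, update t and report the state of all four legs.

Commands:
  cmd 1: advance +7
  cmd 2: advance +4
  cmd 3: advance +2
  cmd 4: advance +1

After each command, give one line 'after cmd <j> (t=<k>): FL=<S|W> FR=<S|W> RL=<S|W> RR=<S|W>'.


start t=7: FL=S FR=S RL=S RR=W
cmd 1: advance +7 → t=14, phase=(7,3,7,4) → FL=W FR=S RL=W RR=S
cmd 2: advance +4 → t=18, phase=(3,7,3,0) → FL=S FR=W RL=S RR=S
cmd 3: advance +2 → t=20, phase=(5,1,5,2) → FL=W FR=S RL=W RR=S
cmd 4: advance +1 → t=21, phase=(6,2,6,3) → FL=W FR=S RL=W RR=S

after cmd 1 (t=14): FL=W FR=S RL=W RR=S
after cmd 2 (t=18): FL=S FR=W RL=S RR=S
after cmd 3 (t=20): FL=W FR=S RL=W RR=S
after cmd 4 (t=21): FL=W FR=S RL=W RR=S


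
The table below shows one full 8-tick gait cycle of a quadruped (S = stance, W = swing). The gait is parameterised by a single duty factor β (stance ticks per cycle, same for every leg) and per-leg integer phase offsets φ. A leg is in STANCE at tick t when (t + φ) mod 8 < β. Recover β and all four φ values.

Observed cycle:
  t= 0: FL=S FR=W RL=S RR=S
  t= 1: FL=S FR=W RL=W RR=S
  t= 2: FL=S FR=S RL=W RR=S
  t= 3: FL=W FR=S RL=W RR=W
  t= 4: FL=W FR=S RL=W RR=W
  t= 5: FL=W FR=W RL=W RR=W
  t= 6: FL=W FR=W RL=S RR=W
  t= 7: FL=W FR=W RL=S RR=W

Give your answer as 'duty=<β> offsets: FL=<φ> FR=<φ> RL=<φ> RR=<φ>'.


duty=3 offsets: FL=0 FR=6 RL=2 RR=0

duty β = stance ticks per leg = 3
FL: stance ticks = 3; W→S at t=0 → φ=0
FR: stance ticks = 3; W→S at t=2 → φ=6
RL: stance ticks = 3; W→S at t=6 → φ=2
RR: stance ticks = 3; W→S at t=0 → φ=0


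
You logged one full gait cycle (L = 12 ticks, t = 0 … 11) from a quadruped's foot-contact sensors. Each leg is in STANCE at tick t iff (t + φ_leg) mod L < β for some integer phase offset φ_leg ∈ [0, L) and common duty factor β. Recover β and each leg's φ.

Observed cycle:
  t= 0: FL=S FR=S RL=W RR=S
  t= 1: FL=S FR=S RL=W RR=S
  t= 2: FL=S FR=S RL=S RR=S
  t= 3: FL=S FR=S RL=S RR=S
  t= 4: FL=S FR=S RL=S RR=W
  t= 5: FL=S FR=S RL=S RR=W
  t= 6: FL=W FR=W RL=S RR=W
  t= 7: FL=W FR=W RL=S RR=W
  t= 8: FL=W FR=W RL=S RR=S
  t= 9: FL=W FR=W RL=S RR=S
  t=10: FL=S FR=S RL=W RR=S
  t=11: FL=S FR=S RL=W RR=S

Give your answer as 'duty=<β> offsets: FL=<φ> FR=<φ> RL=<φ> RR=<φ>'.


duty β = stance ticks per leg = 8
FL: stance ticks = 8; W→S at t=10 → φ=2
FR: stance ticks = 8; W→S at t=10 → φ=2
RL: stance ticks = 8; W→S at t=2 → φ=10
RR: stance ticks = 8; W→S at t=8 → φ=4

duty=8 offsets: FL=2 FR=2 RL=10 RR=4


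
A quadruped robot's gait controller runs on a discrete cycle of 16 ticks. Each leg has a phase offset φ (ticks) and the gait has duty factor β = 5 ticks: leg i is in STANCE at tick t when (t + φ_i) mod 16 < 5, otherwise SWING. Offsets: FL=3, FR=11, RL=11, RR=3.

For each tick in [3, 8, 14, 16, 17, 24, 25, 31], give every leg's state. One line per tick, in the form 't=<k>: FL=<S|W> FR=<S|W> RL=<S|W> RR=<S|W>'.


t=3: phase=(6,14,14,6) vs β=5 → FL=W FR=W RL=W RR=W
t=8: phase=(11,3,3,11) vs β=5 → FL=W FR=S RL=S RR=W
t=14: phase=(1,9,9,1) vs β=5 → FL=S FR=W RL=W RR=S
t=16: phase=(3,11,11,3) vs β=5 → FL=S FR=W RL=W RR=S
t=17: phase=(4,12,12,4) vs β=5 → FL=S FR=W RL=W RR=S
t=24: phase=(11,3,3,11) vs β=5 → FL=W FR=S RL=S RR=W
t=25: phase=(12,4,4,12) vs β=5 → FL=W FR=S RL=S RR=W
t=31: phase=(2,10,10,2) vs β=5 → FL=S FR=W RL=W RR=S

t=3: FL=W FR=W RL=W RR=W
t=8: FL=W FR=S RL=S RR=W
t=14: FL=S FR=W RL=W RR=S
t=16: FL=S FR=W RL=W RR=S
t=17: FL=S FR=W RL=W RR=S
t=24: FL=W FR=S RL=S RR=W
t=25: FL=W FR=S RL=S RR=W
t=31: FL=S FR=W RL=W RR=S


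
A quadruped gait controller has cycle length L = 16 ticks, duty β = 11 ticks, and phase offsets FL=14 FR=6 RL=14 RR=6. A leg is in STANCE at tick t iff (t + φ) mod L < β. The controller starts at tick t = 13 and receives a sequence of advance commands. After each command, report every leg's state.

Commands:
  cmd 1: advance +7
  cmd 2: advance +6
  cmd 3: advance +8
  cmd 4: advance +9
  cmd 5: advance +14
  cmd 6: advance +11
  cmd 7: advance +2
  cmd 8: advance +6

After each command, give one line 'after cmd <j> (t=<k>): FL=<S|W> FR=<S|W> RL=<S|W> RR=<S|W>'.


start t=13: FL=W FR=S RL=W RR=S
cmd 1: advance +7 → t=20, phase=(2,10,2,10) → FL=S FR=S RL=S RR=S
cmd 2: advance +6 → t=26, phase=(8,0,8,0) → FL=S FR=S RL=S RR=S
cmd 3: advance +8 → t=34, phase=(0,8,0,8) → FL=S FR=S RL=S RR=S
cmd 4: advance +9 → t=43, phase=(9,1,9,1) → FL=S FR=S RL=S RR=S
cmd 5: advance +14 → t=57, phase=(7,15,7,15) → FL=S FR=W RL=S RR=W
cmd 6: advance +11 → t=68, phase=(2,10,2,10) → FL=S FR=S RL=S RR=S
cmd 7: advance +2 → t=70, phase=(4,12,4,12) → FL=S FR=W RL=S RR=W
cmd 8: advance +6 → t=76, phase=(10,2,10,2) → FL=S FR=S RL=S RR=S

after cmd 1 (t=20): FL=S FR=S RL=S RR=S
after cmd 2 (t=26): FL=S FR=S RL=S RR=S
after cmd 3 (t=34): FL=S FR=S RL=S RR=S
after cmd 4 (t=43): FL=S FR=S RL=S RR=S
after cmd 5 (t=57): FL=S FR=W RL=S RR=W
after cmd 6 (t=68): FL=S FR=S RL=S RR=S
after cmd 7 (t=70): FL=S FR=W RL=S RR=W
after cmd 8 (t=76): FL=S FR=S RL=S RR=S


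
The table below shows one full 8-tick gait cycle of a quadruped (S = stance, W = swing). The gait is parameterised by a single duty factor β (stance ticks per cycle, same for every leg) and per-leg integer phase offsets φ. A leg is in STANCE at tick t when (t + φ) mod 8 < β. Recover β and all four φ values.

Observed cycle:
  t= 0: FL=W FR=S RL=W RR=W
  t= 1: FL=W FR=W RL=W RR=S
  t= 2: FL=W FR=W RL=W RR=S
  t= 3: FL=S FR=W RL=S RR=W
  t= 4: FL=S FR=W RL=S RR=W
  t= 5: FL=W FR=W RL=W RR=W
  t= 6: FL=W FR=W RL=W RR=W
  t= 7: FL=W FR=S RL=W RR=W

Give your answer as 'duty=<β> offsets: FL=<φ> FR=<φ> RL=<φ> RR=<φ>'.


duty β = stance ticks per leg = 2
FL: stance ticks = 2; W→S at t=3 → φ=5
FR: stance ticks = 2; W→S at t=7 → φ=1
RL: stance ticks = 2; W→S at t=3 → φ=5
RR: stance ticks = 2; W→S at t=1 → φ=7

duty=2 offsets: FL=5 FR=1 RL=5 RR=7


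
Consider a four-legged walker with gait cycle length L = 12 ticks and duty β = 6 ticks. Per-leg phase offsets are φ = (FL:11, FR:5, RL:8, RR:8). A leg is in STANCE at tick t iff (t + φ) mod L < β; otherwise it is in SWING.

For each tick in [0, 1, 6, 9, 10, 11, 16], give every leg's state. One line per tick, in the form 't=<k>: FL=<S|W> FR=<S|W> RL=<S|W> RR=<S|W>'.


t=0: FL=W FR=S RL=W RR=W
t=1: FL=S FR=W RL=W RR=W
t=6: FL=S FR=W RL=S RR=S
t=9: FL=W FR=S RL=S RR=S
t=10: FL=W FR=S RL=W RR=W
t=11: FL=W FR=S RL=W RR=W
t=16: FL=S FR=W RL=S RR=S

t=0: phase=(11,5,8,8) vs β=6 → FL=W FR=S RL=W RR=W
t=1: phase=(0,6,9,9) vs β=6 → FL=S FR=W RL=W RR=W
t=6: phase=(5,11,2,2) vs β=6 → FL=S FR=W RL=S RR=S
t=9: phase=(8,2,5,5) vs β=6 → FL=W FR=S RL=S RR=S
t=10: phase=(9,3,6,6) vs β=6 → FL=W FR=S RL=W RR=W
t=11: phase=(10,4,7,7) vs β=6 → FL=W FR=S RL=W RR=W
t=16: phase=(3,9,0,0) vs β=6 → FL=S FR=W RL=S RR=S


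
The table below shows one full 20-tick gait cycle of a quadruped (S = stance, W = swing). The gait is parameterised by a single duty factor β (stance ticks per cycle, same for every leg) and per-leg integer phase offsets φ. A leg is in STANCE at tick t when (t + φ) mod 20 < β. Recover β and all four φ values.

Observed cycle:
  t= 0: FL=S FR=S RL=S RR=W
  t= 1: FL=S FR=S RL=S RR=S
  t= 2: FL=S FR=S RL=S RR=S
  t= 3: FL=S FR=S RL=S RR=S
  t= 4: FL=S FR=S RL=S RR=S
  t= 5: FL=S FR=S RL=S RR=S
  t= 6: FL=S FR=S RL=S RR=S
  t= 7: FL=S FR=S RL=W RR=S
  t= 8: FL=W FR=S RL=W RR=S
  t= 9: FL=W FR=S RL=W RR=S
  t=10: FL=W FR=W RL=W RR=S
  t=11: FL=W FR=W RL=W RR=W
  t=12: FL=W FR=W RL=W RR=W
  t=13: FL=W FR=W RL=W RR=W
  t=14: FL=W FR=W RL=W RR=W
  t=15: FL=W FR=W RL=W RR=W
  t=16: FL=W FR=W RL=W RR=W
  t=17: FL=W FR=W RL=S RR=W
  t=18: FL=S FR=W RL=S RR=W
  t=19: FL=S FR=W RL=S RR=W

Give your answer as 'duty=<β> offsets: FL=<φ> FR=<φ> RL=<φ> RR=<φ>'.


duty β = stance ticks per leg = 10
FL: stance ticks = 10; W→S at t=18 → φ=2
FR: stance ticks = 10; W→S at t=0 → φ=0
RL: stance ticks = 10; W→S at t=17 → φ=3
RR: stance ticks = 10; W→S at t=1 → φ=19

duty=10 offsets: FL=2 FR=0 RL=3 RR=19


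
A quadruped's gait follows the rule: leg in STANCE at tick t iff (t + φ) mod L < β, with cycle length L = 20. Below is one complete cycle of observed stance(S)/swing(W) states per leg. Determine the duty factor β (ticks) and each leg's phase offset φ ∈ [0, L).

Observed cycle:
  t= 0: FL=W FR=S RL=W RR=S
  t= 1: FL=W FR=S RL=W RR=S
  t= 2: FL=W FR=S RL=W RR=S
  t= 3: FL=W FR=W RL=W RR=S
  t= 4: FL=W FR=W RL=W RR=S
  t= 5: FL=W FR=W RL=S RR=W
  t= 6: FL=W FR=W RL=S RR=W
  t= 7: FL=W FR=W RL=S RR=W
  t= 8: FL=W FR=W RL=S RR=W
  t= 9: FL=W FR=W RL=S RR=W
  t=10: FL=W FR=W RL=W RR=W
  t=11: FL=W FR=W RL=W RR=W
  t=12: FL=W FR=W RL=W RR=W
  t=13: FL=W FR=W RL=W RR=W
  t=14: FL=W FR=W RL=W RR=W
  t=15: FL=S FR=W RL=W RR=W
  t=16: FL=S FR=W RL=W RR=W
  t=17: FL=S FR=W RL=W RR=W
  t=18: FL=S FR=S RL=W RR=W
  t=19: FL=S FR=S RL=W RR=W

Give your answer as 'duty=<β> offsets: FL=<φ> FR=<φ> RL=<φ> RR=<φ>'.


duty β = stance ticks per leg = 5
FL: stance ticks = 5; W→S at t=15 → φ=5
FR: stance ticks = 5; W→S at t=18 → φ=2
RL: stance ticks = 5; W→S at t=5 → φ=15
RR: stance ticks = 5; W→S at t=0 → φ=0

duty=5 offsets: FL=5 FR=2 RL=15 RR=0


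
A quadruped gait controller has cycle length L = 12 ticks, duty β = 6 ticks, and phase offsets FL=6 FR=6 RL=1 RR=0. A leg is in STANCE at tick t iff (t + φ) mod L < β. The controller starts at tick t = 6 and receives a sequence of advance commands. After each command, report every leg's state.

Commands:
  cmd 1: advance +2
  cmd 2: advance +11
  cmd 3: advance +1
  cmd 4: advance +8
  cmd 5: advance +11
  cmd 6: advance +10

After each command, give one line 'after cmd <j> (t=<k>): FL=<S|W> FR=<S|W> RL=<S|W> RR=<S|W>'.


start t=6: FL=S FR=S RL=W RR=W
cmd 1: advance +2 → t=8, phase=(2,2,9,8) → FL=S FR=S RL=W RR=W
cmd 2: advance +11 → t=19, phase=(1,1,8,7) → FL=S FR=S RL=W RR=W
cmd 3: advance +1 → t=20, phase=(2,2,9,8) → FL=S FR=S RL=W RR=W
cmd 4: advance +8 → t=28, phase=(10,10,5,4) → FL=W FR=W RL=S RR=S
cmd 5: advance +11 → t=39, phase=(9,9,4,3) → FL=W FR=W RL=S RR=S
cmd 6: advance +10 → t=49, phase=(7,7,2,1) → FL=W FR=W RL=S RR=S

after cmd 1 (t=8): FL=S FR=S RL=W RR=W
after cmd 2 (t=19): FL=S FR=S RL=W RR=W
after cmd 3 (t=20): FL=S FR=S RL=W RR=W
after cmd 4 (t=28): FL=W FR=W RL=S RR=S
after cmd 5 (t=39): FL=W FR=W RL=S RR=S
after cmd 6 (t=49): FL=W FR=W RL=S RR=S


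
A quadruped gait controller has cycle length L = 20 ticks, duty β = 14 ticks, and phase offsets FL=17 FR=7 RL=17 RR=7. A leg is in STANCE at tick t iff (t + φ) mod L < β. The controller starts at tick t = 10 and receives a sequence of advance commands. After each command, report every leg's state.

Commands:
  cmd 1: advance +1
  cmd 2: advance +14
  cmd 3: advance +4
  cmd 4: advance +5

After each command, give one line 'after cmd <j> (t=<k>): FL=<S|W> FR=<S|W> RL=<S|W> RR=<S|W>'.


after cmd 1 (t=11): FL=S FR=W RL=S RR=W
after cmd 2 (t=25): FL=S FR=S RL=S RR=S
after cmd 3 (t=29): FL=S FR=W RL=S RR=W
after cmd 4 (t=34): FL=S FR=S RL=S RR=S

start t=10: FL=S FR=W RL=S RR=W
cmd 1: advance +1 → t=11, phase=(8,18,8,18) → FL=S FR=W RL=S RR=W
cmd 2: advance +14 → t=25, phase=(2,12,2,12) → FL=S FR=S RL=S RR=S
cmd 3: advance +4 → t=29, phase=(6,16,6,16) → FL=S FR=W RL=S RR=W
cmd 4: advance +5 → t=34, phase=(11,1,11,1) → FL=S FR=S RL=S RR=S


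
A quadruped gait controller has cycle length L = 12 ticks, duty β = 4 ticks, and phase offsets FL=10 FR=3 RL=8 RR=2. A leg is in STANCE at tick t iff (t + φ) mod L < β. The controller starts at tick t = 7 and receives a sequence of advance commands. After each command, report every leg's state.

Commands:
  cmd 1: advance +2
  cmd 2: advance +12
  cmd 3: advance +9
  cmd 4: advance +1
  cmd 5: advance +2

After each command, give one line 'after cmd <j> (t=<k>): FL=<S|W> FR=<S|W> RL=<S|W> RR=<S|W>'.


start t=7: FL=W FR=W RL=S RR=W
cmd 1: advance +2 → t=9, phase=(7,0,5,11) → FL=W FR=S RL=W RR=W
cmd 2: advance +12 → t=21, phase=(7,0,5,11) → FL=W FR=S RL=W RR=W
cmd 3: advance +9 → t=30, phase=(4,9,2,8) → FL=W FR=W RL=S RR=W
cmd 4: advance +1 → t=31, phase=(5,10,3,9) → FL=W FR=W RL=S RR=W
cmd 5: advance +2 → t=33, phase=(7,0,5,11) → FL=W FR=S RL=W RR=W

after cmd 1 (t=9): FL=W FR=S RL=W RR=W
after cmd 2 (t=21): FL=W FR=S RL=W RR=W
after cmd 3 (t=30): FL=W FR=W RL=S RR=W
after cmd 4 (t=31): FL=W FR=W RL=S RR=W
after cmd 5 (t=33): FL=W FR=S RL=W RR=W


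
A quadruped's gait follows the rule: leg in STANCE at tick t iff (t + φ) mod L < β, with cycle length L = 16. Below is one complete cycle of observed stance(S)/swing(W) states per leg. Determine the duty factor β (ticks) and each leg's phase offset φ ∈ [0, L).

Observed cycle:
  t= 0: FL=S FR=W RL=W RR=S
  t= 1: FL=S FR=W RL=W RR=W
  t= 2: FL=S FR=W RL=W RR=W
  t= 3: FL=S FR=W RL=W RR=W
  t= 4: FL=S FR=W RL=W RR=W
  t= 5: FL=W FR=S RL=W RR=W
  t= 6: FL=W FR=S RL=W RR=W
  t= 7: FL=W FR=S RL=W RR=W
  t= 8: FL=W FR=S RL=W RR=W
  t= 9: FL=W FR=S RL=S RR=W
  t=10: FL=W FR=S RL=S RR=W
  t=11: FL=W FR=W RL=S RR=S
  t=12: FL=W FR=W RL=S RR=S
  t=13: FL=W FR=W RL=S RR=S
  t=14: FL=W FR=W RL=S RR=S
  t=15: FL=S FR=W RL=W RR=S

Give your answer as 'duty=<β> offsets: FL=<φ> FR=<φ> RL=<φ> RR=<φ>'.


duty=6 offsets: FL=1 FR=11 RL=7 RR=5

duty β = stance ticks per leg = 6
FL: stance ticks = 6; W→S at t=15 → φ=1
FR: stance ticks = 6; W→S at t=5 → φ=11
RL: stance ticks = 6; W→S at t=9 → φ=7
RR: stance ticks = 6; W→S at t=11 → φ=5


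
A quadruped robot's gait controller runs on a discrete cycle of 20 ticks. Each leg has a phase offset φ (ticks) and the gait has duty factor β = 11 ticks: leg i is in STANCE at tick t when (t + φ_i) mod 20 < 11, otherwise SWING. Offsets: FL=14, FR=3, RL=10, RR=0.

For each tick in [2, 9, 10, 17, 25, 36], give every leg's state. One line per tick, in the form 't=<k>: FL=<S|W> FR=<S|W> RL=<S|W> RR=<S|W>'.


t=2: FL=W FR=S RL=W RR=S
t=9: FL=S FR=W RL=W RR=S
t=10: FL=S FR=W RL=S RR=S
t=17: FL=W FR=S RL=S RR=W
t=25: FL=W FR=S RL=W RR=S
t=36: FL=S FR=W RL=S RR=W

t=2: phase=(16,5,12,2) vs β=11 → FL=W FR=S RL=W RR=S
t=9: phase=(3,12,19,9) vs β=11 → FL=S FR=W RL=W RR=S
t=10: phase=(4,13,0,10) vs β=11 → FL=S FR=W RL=S RR=S
t=17: phase=(11,0,7,17) vs β=11 → FL=W FR=S RL=S RR=W
t=25: phase=(19,8,15,5) vs β=11 → FL=W FR=S RL=W RR=S
t=36: phase=(10,19,6,16) vs β=11 → FL=S FR=W RL=S RR=W


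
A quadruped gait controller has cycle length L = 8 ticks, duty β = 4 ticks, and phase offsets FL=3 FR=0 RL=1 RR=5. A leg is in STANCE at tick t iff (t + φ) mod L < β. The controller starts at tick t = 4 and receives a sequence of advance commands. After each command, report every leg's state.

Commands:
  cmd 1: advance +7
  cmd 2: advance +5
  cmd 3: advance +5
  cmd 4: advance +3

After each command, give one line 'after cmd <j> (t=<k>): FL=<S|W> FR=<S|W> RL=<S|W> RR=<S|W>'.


start t=4: FL=W FR=W RL=W RR=S
cmd 1: advance +7 → t=11, phase=(6,3,4,0) → FL=W FR=S RL=W RR=S
cmd 2: advance +5 → t=16, phase=(3,0,1,5) → FL=S FR=S RL=S RR=W
cmd 3: advance +5 → t=21, phase=(0,5,6,2) → FL=S FR=W RL=W RR=S
cmd 4: advance +3 → t=24, phase=(3,0,1,5) → FL=S FR=S RL=S RR=W

after cmd 1 (t=11): FL=W FR=S RL=W RR=S
after cmd 2 (t=16): FL=S FR=S RL=S RR=W
after cmd 3 (t=21): FL=S FR=W RL=W RR=S
after cmd 4 (t=24): FL=S FR=S RL=S RR=W


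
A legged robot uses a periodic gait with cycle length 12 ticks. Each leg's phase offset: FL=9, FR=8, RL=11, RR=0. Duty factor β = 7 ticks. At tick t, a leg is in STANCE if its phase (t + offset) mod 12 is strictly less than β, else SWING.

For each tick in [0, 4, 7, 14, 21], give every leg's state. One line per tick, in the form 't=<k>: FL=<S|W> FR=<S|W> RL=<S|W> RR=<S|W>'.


t=0: FL=W FR=W RL=W RR=S
t=4: FL=S FR=S RL=S RR=S
t=7: FL=S FR=S RL=S RR=W
t=14: FL=W FR=W RL=S RR=S
t=21: FL=S FR=S RL=W RR=W

t=0: phase=(9,8,11,0) vs β=7 → FL=W FR=W RL=W RR=S
t=4: phase=(1,0,3,4) vs β=7 → FL=S FR=S RL=S RR=S
t=7: phase=(4,3,6,7) vs β=7 → FL=S FR=S RL=S RR=W
t=14: phase=(11,10,1,2) vs β=7 → FL=W FR=W RL=S RR=S
t=21: phase=(6,5,8,9) vs β=7 → FL=S FR=S RL=W RR=W


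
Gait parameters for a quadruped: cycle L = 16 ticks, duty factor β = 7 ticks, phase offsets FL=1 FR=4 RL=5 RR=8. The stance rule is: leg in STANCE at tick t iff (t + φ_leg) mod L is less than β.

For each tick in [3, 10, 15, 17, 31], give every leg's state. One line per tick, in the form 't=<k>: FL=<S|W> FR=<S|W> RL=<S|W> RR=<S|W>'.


t=3: FL=S FR=W RL=W RR=W
t=10: FL=W FR=W RL=W RR=S
t=15: FL=S FR=S RL=S RR=W
t=17: FL=S FR=S RL=S RR=W
t=31: FL=S FR=S RL=S RR=W

t=3: phase=(4,7,8,11) vs β=7 → FL=S FR=W RL=W RR=W
t=10: phase=(11,14,15,2) vs β=7 → FL=W FR=W RL=W RR=S
t=15: phase=(0,3,4,7) vs β=7 → FL=S FR=S RL=S RR=W
t=17: phase=(2,5,6,9) vs β=7 → FL=S FR=S RL=S RR=W
t=31: phase=(0,3,4,7) vs β=7 → FL=S FR=S RL=S RR=W


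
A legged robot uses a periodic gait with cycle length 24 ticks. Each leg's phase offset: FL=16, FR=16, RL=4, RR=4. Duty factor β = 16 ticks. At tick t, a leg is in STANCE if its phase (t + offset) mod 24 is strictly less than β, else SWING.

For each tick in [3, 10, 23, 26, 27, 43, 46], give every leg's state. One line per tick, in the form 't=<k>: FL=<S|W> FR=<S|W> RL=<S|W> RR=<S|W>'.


t=3: FL=W FR=W RL=S RR=S
t=10: FL=S FR=S RL=S RR=S
t=23: FL=S FR=S RL=S RR=S
t=26: FL=W FR=W RL=S RR=S
t=27: FL=W FR=W RL=S RR=S
t=43: FL=S FR=S RL=W RR=W
t=46: FL=S FR=S RL=S RR=S

t=3: phase=(19,19,7,7) vs β=16 → FL=W FR=W RL=S RR=S
t=10: phase=(2,2,14,14) vs β=16 → FL=S FR=S RL=S RR=S
t=23: phase=(15,15,3,3) vs β=16 → FL=S FR=S RL=S RR=S
t=26: phase=(18,18,6,6) vs β=16 → FL=W FR=W RL=S RR=S
t=27: phase=(19,19,7,7) vs β=16 → FL=W FR=W RL=S RR=S
t=43: phase=(11,11,23,23) vs β=16 → FL=S FR=S RL=W RR=W
t=46: phase=(14,14,2,2) vs β=16 → FL=S FR=S RL=S RR=S


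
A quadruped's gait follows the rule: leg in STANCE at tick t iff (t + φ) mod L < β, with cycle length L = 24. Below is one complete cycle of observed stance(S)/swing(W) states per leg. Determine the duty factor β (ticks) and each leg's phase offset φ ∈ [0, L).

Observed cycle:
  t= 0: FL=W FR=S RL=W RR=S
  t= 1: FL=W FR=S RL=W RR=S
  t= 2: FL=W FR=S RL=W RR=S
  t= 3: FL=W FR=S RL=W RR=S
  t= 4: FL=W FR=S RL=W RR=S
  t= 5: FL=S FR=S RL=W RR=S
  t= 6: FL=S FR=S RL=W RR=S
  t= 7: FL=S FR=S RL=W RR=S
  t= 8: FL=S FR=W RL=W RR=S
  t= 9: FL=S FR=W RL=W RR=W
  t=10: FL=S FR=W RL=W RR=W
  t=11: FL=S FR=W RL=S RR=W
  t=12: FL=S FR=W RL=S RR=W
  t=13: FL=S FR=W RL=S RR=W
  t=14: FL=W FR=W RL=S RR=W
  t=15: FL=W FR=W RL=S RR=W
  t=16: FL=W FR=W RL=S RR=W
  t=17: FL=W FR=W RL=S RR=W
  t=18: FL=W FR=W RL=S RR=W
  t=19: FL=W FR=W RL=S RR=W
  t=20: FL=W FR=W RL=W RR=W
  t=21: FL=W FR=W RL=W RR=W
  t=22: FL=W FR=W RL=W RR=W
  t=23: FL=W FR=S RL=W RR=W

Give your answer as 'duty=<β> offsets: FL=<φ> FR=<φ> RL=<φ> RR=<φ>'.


duty=9 offsets: FL=19 FR=1 RL=13 RR=0

duty β = stance ticks per leg = 9
FL: stance ticks = 9; W→S at t=5 → φ=19
FR: stance ticks = 9; W→S at t=23 → φ=1
RL: stance ticks = 9; W→S at t=11 → φ=13
RR: stance ticks = 9; W→S at t=0 → φ=0


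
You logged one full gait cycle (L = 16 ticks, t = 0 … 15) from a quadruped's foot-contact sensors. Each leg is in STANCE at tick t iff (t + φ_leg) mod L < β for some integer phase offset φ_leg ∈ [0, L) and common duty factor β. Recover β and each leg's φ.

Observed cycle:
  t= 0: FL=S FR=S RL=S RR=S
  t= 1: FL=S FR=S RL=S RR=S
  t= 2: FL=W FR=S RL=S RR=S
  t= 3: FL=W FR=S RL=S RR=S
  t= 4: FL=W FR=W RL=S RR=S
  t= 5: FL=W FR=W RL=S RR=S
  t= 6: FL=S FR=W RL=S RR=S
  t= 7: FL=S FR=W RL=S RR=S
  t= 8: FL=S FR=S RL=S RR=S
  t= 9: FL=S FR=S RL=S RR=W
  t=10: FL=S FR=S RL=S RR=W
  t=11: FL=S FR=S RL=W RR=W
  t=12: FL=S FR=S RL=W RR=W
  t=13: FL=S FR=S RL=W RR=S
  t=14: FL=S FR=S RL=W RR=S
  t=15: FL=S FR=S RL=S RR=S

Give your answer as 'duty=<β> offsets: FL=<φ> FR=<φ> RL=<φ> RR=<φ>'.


duty=12 offsets: FL=10 FR=8 RL=1 RR=3

duty β = stance ticks per leg = 12
FL: stance ticks = 12; W→S at t=6 → φ=10
FR: stance ticks = 12; W→S at t=8 → φ=8
RL: stance ticks = 12; W→S at t=15 → φ=1
RR: stance ticks = 12; W→S at t=13 → φ=3


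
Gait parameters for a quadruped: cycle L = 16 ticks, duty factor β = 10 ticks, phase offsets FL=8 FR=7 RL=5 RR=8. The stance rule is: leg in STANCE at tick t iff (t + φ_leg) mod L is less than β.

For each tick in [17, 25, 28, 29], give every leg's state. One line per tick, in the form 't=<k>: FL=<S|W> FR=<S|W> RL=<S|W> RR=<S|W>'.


t=17: phase=(9,8,6,9) vs β=10 → FL=S FR=S RL=S RR=S
t=25: phase=(1,0,14,1) vs β=10 → FL=S FR=S RL=W RR=S
t=28: phase=(4,3,1,4) vs β=10 → FL=S FR=S RL=S RR=S
t=29: phase=(5,4,2,5) vs β=10 → FL=S FR=S RL=S RR=S

t=17: FL=S FR=S RL=S RR=S
t=25: FL=S FR=S RL=W RR=S
t=28: FL=S FR=S RL=S RR=S
t=29: FL=S FR=S RL=S RR=S
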